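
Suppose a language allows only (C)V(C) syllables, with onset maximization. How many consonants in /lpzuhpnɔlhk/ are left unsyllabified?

5

The consonants /l/, /p/, /p/, /h/, /k/ cannot be parsed into a legal (C)V(C) syllable (at most one coda consonant is licensed; onsets are limited to one consonant).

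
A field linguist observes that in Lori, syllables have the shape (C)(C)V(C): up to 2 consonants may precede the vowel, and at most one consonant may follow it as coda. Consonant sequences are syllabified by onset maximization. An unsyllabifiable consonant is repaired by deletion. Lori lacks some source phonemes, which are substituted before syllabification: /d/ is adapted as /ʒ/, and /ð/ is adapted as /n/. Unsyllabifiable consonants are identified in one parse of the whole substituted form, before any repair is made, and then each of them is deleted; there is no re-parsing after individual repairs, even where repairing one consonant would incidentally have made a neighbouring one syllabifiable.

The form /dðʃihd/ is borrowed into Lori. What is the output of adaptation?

Substitution: /d/ → /ʒ/, /ð/ → /n/, giving /ʒnʃihʒ/.
Under (C)(C)V(C), the unsyllabifiable consonants are /ʒ/, /ʒ/ (at most one coda consonant is licensed; onsets may contain at most 2 consonants).
Deleting the stranded consonants removes /ʒ/, /ʒ/.

nʃih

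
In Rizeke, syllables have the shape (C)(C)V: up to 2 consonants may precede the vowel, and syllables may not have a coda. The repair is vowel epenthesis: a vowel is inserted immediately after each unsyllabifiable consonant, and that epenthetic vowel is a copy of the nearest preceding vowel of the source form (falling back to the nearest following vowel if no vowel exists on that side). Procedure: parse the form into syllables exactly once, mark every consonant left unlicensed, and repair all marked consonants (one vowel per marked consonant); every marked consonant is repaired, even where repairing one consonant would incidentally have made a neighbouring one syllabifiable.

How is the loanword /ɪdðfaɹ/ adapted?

ɪdɪðfaɹa

Syllabifying with onset maximization leaves /d/, /ɹ/ stranded (no codas are permitted; onsets may contain at most 2 consonants).
Each unlicensed consonant becomes the onset of a new syllable: /d/ → /dɪ/, /ɹ/ → /ɹa/.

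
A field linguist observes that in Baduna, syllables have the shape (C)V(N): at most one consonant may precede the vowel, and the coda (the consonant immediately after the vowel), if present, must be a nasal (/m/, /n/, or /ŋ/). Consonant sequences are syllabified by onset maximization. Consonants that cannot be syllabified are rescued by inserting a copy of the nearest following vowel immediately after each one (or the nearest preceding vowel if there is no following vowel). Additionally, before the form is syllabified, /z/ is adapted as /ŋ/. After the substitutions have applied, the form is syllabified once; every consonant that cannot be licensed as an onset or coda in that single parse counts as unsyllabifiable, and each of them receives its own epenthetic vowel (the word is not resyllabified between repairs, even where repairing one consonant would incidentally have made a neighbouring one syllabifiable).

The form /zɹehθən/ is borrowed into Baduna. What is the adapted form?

ŋeɹehəθən

Substitution: /z/ → /ŋ/, giving /ŋɹehθən/.
Syllabifying with onset maximization leaves /ŋ/, /h/ stranded (only a nasal (/m/, /n/, or /ŋ/) is licensed in coda position; onsets are limited to one consonant).
Inserting the epenthetic vowel yields /ŋ/ → /ŋe/, /h/ → /hə/.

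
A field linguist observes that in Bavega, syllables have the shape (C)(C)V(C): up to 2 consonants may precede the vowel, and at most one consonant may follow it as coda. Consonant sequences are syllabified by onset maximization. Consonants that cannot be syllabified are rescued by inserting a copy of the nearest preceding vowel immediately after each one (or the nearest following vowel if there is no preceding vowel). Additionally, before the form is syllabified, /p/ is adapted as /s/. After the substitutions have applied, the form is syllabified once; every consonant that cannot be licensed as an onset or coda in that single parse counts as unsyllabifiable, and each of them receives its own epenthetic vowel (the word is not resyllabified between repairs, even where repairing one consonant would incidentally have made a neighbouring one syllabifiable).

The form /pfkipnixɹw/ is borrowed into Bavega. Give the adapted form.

sifkisnixɹiwi

Substitution: /p/ → /s/, giving /sfkisnixɹw/.
Syllabifying with onset maximization leaves /s/, /ɹ/, /w/ stranded (at most one coda consonant is licensed; onsets may contain at most 2 consonants).
Inserting the epenthetic vowel yields /s/ → /si/, /ɹ/ → /ɹi/, /w/ → /wi/.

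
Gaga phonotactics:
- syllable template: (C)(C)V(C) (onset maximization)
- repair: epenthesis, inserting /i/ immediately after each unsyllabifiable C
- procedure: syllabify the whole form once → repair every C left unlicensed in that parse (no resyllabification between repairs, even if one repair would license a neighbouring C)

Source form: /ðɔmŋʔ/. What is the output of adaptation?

ðɔmŋiʔi

Under (C)(C)V(C), the unsyllabifiable consonants are /ŋ/, /ʔ/ (at most one coda consonant is licensed; onsets may contain at most 2 consonants).
Epenthesis after each stranded consonant: /ŋ/ → /ŋi/, /ʔ/ → /ʔi/.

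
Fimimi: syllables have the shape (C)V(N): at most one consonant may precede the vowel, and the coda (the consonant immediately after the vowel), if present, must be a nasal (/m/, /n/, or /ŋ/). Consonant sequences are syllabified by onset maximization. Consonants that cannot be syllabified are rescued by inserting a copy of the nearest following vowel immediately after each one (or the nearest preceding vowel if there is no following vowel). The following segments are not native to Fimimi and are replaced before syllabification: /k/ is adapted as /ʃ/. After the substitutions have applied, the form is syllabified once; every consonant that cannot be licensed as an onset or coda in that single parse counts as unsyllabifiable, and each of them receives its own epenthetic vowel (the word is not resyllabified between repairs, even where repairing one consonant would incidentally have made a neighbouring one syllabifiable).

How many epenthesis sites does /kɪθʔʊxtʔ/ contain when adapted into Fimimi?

After substitution the input is /ʃɪθʔʊxtʔ/.
The unsyllabifiable consonants are /θ/, /x/, /t/, /ʔ/; each receives one epenthetic vowel.

4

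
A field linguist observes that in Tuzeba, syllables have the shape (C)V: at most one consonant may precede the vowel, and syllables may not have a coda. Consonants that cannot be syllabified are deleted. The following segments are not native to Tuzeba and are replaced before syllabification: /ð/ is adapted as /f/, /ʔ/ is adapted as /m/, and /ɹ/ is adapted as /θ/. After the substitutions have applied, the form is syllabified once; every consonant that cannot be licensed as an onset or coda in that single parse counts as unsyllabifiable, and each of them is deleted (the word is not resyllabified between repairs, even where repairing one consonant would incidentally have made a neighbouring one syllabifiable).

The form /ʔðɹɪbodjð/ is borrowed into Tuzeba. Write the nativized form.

Substitution: /ʔ/ → /m/, /ð/ → /f/, /ɹ/ → /θ/, giving /mfθɪbodjf/.
Syllabifying with onset maximization leaves /m/, /f/, /d/, /j/, /f/ stranded (no codas are permitted; onsets are limited to one consonant).
Each unlicensed consonant is deleted: /m/, /f/, /d/, /j/, /f/.

θɪbo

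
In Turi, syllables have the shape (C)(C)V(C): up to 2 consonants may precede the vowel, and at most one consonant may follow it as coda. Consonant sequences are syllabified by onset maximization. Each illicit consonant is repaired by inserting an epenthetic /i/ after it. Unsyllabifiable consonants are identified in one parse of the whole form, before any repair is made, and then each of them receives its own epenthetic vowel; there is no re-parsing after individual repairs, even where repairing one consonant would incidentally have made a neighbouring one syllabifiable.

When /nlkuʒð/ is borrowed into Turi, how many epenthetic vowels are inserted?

The unsyllabifiable consonants are /n/, /ð/; each receives one epenthetic vowel.

2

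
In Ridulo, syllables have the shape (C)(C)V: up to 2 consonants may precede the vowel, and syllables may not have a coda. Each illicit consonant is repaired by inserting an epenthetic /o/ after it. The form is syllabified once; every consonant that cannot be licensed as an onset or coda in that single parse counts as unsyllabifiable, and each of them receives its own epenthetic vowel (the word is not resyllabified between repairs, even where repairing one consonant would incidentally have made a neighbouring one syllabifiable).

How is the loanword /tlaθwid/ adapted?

Syllabifying with onset maximization leaves /d/ stranded (no codas are permitted; onsets may contain at most 2 consonants).
Each unlicensed consonant becomes the onset of a new syllable: /d/ → /do/.

tlaθwido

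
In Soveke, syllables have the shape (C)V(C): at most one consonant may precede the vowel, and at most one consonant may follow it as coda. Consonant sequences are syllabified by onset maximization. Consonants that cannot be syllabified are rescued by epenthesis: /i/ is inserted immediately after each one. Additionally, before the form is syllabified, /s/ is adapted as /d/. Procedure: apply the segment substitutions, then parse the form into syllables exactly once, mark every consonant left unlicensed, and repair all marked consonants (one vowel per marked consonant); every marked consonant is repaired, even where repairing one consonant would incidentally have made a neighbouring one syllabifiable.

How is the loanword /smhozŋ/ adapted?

Substitution: /s/ → /d/, giving /dmhozŋ/.
The consonants /d/, /m/, /ŋ/ cannot be parsed into a legal (C)V(C) syllable (at most one coda consonant is licensed; onsets are limited to one consonant).
Each unlicensed consonant becomes the onset of a new syllable: /d/ → /di/, /m/ → /mi/, /ŋ/ → /ŋi/.

dimihozŋi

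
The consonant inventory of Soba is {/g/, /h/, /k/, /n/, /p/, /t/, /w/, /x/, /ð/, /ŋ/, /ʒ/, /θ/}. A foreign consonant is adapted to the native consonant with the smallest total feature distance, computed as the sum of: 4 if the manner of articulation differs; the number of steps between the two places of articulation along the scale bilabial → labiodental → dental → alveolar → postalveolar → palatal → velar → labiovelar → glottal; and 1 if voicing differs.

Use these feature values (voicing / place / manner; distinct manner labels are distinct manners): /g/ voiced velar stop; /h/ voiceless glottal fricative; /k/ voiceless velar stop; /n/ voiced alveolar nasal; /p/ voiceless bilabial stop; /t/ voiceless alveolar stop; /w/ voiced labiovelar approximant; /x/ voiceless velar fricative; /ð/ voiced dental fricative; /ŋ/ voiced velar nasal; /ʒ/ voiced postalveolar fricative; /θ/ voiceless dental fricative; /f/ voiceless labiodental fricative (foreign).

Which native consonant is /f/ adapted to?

/θ/ is closest: same manner (fricative), place distance 1 (labiodental→dental), same voicing; total 1. Next closest is /ð/ at distance 2.

θ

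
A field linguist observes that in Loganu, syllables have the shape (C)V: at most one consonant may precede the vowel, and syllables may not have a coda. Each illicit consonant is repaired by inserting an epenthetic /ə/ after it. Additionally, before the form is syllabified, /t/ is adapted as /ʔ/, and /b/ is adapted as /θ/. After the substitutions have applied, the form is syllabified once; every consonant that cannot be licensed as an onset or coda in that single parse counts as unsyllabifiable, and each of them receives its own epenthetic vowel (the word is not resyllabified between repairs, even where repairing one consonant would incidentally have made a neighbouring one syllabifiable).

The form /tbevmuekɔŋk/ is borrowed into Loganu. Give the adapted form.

Substitution: /t/ → /ʔ/, /b/ → /θ/, giving /ʔθevmuekɔŋk/.
The consonants /ʔ/, /v/, /ŋ/, /k/ cannot be parsed into a legal (C)V syllable (no codas are permitted; onsets are limited to one consonant).
Inserting the epenthetic vowel yields /ʔ/ → /ʔə/, /v/ → /və/, /ŋ/ → /ŋə/, /k/ → /kə/.

ʔəθevəmuekɔŋəkə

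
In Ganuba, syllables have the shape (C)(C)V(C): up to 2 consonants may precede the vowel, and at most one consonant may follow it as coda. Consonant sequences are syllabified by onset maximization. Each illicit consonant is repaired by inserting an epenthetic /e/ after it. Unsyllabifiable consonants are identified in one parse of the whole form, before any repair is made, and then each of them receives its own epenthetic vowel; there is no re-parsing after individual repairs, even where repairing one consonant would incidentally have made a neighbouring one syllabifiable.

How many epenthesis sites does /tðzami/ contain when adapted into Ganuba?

The unsyllabifiable consonants are /t/; each receives one epenthetic vowel.

1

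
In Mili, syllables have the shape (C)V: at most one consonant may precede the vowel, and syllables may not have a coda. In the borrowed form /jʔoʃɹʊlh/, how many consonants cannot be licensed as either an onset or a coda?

Under (C)V, the unsyllabifiable consonants are /j/, /ʃ/, /l/, /h/ (no codas are permitted; onsets are limited to one consonant).

4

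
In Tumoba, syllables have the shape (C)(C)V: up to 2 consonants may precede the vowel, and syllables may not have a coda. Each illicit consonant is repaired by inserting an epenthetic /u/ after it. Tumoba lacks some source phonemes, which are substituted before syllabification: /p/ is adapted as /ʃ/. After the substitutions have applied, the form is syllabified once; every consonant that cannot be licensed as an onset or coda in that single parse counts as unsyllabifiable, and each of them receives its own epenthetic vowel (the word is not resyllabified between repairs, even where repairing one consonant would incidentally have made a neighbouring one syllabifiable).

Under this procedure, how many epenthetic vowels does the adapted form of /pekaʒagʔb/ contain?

After substitution the input is /ʃekaʒagʔb/.
The unsyllabifiable consonants are /g/, /ʔ/, /b/; each receives one epenthetic vowel.

3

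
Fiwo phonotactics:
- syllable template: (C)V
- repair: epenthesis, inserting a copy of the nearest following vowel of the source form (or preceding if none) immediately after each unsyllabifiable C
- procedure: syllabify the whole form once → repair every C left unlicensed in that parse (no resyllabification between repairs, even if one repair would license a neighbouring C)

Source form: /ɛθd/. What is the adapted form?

ɛθɛdɛ

The consonants /θ/, /d/ cannot be parsed into a legal (C)V syllable (no codas are permitted; onsets are limited to one consonant).
Epenthesis after each stranded consonant: /θ/ → /θɛ/, /d/ → /dɛ/.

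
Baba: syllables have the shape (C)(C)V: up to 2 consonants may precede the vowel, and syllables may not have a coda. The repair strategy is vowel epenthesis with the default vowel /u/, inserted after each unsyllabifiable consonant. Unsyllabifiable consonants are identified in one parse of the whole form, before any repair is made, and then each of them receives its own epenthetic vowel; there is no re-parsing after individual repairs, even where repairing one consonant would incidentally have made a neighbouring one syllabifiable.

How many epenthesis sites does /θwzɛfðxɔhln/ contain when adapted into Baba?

5

The unsyllabifiable consonants are /θ/, /f/, /h/, /l/, /n/; each receives one epenthetic vowel.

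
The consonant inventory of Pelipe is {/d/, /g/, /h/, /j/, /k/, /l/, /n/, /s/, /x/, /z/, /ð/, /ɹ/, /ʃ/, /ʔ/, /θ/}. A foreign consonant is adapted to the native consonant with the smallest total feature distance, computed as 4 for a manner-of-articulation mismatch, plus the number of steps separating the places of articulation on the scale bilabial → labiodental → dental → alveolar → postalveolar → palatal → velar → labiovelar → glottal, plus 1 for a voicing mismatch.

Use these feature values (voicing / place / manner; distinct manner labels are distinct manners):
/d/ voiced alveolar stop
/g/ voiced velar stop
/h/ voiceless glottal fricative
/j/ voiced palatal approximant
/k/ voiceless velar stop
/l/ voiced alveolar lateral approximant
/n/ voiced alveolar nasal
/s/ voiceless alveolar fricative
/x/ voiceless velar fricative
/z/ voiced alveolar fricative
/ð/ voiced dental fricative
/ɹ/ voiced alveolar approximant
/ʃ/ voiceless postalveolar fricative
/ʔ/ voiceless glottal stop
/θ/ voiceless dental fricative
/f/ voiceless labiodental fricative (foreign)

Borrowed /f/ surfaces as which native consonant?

/θ/ is closest: same manner (fricative), place distance 1 (labiodental→dental), same voicing; total 1. Next closest is /s/ at distance 2.

θ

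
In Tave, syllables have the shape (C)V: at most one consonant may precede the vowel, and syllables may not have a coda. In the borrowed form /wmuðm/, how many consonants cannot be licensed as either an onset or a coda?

Syllabifying with onset maximization leaves /w/, /ð/, /m/ stranded (no codas are permitted; onsets are limited to one consonant).

3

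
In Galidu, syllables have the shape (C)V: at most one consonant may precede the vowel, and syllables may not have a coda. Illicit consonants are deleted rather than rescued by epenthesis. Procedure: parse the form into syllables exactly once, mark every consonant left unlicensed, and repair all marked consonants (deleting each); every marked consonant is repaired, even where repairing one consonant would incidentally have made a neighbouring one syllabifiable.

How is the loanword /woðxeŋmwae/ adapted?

woxewae

The consonants /ð/, /ŋ/, /m/ cannot be parsed into a legal (C)V syllable (no codas are permitted; onsets are limited to one consonant).
Each unlicensed consonant is deleted: /ð/, /ŋ/, /m/.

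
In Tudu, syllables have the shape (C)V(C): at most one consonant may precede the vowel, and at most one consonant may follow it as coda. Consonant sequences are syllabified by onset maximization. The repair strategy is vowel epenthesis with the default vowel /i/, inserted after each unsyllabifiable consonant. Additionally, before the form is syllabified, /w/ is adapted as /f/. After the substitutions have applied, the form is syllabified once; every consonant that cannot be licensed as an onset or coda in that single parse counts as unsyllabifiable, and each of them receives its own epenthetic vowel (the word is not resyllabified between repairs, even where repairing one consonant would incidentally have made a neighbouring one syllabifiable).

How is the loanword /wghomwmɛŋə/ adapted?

Substitution: /w/ → /f/, giving /fghomfmɛŋə/.
Under (C)V(C), the unsyllabifiable consonants are /f/, /g/, /f/ (at most one coda consonant is licensed; onsets are limited to one consonant).
Inserting the epenthetic vowel yields /f/ → /fi/, /g/ → /gi/, /f/ → /fi/.

figihomfimɛŋə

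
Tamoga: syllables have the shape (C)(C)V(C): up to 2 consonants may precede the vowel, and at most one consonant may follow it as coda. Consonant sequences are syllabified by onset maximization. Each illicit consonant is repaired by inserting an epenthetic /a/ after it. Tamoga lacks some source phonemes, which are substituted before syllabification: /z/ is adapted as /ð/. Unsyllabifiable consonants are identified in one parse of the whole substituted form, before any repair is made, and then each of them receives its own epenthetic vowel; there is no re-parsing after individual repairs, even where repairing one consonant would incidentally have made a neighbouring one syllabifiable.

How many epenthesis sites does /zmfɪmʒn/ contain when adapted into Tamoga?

3

After substitution the input is /ðmfɪmʒn/.
The unsyllabifiable consonants are /ð/, /ʒ/, /n/; each receives one epenthetic vowel.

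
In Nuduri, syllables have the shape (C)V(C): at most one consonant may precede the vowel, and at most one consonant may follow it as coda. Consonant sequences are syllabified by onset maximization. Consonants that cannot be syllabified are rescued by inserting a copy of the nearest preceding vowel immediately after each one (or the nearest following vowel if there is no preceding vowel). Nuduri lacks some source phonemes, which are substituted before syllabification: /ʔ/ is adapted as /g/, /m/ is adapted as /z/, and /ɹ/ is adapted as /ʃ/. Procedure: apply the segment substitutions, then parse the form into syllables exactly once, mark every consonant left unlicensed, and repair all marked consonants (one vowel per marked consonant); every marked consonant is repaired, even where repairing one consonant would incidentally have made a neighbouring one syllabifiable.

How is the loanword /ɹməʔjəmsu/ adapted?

Substitution: /ɹ/ → /ʃ/, /m/ → /z/, /ʔ/ → /g/, giving /ʃzəgjəzsu/.
The consonants /ʃ/ cannot be parsed into a legal (C)V(C) syllable (at most one coda consonant is licensed; onsets are limited to one consonant).
Each unlicensed consonant becomes the onset of a new syllable: /ʃ/ → /ʃə/.

ʃəzəgjəzsu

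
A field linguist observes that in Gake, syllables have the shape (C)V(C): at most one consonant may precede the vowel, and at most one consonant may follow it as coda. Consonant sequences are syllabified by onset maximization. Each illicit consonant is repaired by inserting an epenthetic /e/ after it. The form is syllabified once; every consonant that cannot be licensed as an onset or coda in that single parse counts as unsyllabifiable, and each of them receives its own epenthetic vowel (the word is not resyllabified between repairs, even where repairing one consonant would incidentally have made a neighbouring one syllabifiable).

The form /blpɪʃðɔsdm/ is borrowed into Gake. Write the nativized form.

belepɪʃðɔsdeme

The consonants /b/, /l/, /d/, /m/ cannot be parsed into a legal (C)V(C) syllable (at most one coda consonant is licensed; onsets are limited to one consonant).
Epenthesis after each stranded consonant: /b/ → /be/, /l/ → /le/, /d/ → /de/, /m/ → /me/.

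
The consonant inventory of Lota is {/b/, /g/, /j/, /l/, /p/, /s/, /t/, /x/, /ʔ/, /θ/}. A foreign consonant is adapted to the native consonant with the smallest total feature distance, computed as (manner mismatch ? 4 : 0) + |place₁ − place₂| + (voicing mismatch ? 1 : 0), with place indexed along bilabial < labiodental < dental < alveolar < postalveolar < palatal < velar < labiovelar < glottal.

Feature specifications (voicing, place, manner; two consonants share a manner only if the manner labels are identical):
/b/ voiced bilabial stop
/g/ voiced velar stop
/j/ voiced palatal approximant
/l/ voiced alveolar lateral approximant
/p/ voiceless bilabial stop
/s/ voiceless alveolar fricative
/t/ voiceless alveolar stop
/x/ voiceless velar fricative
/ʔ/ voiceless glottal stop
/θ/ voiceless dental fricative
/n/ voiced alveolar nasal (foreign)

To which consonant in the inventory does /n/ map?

/l/ is closest: manner differs (nasal→lateral approximant, +4), place distance 0 (alveolar→alveolar), same voicing; total 4. Next closest is /s/ at distance 5.

l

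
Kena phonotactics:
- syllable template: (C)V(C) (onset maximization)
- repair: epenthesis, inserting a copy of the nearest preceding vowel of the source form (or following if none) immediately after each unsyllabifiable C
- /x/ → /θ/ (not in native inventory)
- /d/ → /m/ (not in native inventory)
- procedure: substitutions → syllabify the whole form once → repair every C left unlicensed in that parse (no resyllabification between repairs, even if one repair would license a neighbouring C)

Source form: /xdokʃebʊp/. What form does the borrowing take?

θomokʃebʊp

Substitution: /x/ → /θ/, /d/ → /m/, giving /θmokʃebʊp/.
The consonants /θ/ cannot be parsed into a legal (C)V(C) syllable (at most one coda consonant is licensed; onsets are limited to one consonant).
Inserting the epenthetic vowel yields /θ/ → /θo/.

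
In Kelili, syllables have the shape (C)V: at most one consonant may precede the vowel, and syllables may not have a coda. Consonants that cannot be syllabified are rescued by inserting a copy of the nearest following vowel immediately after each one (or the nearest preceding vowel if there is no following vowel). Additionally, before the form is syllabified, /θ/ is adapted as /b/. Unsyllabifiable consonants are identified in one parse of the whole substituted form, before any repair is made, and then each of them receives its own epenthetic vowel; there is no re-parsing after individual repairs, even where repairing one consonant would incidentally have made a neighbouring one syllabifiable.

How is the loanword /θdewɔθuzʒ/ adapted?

bedewɔbuzuʒu

Substitution: /θ/ → /b/, giving /bdewɔbuzʒ/.
Syllabifying with onset maximization leaves /b/, /z/, /ʒ/ stranded (no codas are permitted; onsets are limited to one consonant).
Inserting the epenthetic vowel yields /b/ → /be/, /z/ → /zu/, /ʒ/ → /ʒu/.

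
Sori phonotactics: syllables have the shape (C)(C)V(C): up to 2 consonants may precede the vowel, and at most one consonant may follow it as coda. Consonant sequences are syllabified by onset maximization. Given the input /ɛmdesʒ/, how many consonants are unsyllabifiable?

1

The consonants /ʒ/ cannot be parsed into a legal (C)(C)V(C) syllable (at most one coda consonant is licensed; onsets may contain at most 2 consonants).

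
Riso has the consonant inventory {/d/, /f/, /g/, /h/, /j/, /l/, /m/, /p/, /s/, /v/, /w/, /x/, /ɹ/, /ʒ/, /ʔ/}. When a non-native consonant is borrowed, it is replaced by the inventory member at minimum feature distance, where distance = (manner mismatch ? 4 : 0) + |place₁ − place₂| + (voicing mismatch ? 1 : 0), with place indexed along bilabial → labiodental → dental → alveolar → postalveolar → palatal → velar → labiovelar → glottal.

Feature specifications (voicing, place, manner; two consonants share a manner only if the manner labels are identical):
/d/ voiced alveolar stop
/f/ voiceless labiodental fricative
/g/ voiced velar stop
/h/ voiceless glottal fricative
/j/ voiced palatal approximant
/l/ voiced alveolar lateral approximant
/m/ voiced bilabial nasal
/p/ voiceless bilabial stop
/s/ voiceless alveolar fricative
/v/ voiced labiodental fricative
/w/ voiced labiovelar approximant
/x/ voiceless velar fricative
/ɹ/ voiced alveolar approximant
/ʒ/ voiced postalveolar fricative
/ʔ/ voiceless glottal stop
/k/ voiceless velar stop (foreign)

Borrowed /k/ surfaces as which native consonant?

g

/g/ is closest: same manner (stop), place distance 0 (velar→velar), voicing differs (+1); total 1. Next closest is /ʔ/ at distance 2.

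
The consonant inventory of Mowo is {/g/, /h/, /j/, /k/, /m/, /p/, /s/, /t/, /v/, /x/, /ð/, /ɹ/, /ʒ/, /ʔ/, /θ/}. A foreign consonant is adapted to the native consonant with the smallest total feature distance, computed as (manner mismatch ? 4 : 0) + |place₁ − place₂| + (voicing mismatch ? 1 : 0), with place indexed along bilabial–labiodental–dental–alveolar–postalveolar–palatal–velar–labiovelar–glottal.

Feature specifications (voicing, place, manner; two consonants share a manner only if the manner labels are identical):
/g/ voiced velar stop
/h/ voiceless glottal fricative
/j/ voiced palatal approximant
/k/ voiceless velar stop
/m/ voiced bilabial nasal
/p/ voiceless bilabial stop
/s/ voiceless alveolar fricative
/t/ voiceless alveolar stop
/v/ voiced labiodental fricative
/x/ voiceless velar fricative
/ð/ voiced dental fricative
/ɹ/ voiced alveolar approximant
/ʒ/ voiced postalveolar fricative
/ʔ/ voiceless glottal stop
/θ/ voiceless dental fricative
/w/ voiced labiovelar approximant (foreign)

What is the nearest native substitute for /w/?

j

/j/ is closest: same manner (approximant), place distance 2 (labiovelar→palatal), same voicing; total 2. Next closest is /ɹ/ at distance 4.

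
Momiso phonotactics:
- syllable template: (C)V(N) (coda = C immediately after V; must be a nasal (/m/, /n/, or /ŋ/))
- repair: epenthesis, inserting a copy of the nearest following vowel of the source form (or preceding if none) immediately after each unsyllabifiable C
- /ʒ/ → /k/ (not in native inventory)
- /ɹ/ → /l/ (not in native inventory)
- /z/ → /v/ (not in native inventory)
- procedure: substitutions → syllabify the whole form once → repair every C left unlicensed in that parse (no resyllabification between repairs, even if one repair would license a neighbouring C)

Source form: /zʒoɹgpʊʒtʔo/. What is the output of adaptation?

Substitution: /z/ → /v/, /ʒ/ → /k/, /ɹ/ → /l/, giving /vkolgpʊktʔo/.
Syllabifying with onset maximization leaves /v/, /l/, /g/, /k/, /t/ stranded (only a nasal (/m/, /n/, or /ŋ/) is licensed in coda position; onsets are limited to one consonant).
Each unlicensed consonant becomes the onset of a new syllable: /v/ → /vo/, /l/ → /lʊ/, /g/ → /gʊ/, /k/ → /ko/, /t/ → /to/.

vokolʊgʊpʊkotoʔo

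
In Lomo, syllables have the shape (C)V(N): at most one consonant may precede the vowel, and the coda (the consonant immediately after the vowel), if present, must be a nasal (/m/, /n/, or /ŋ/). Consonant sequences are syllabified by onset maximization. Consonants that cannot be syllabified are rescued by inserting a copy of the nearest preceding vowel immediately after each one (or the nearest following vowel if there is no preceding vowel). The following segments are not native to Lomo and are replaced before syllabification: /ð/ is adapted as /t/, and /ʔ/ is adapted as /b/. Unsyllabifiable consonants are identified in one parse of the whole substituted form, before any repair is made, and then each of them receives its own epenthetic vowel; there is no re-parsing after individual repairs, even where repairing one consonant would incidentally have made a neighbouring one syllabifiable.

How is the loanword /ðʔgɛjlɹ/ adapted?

Substitution: /ð/ → /t/, /ʔ/ → /b/, giving /tbgɛjlɹ/.
The consonants /t/, /b/, /j/, /l/, /ɹ/ cannot be parsed into a legal (C)V(N) syllable (only a nasal (/m/, /n/, or /ŋ/) is licensed in coda position; onsets are limited to one consonant).
Epenthesis after each stranded consonant: /t/ → /tɛ/, /b/ → /bɛ/, /j/ → /jɛ/, /l/ → /lɛ/, /ɹ/ → /ɹɛ/.

tɛbɛgɛjɛlɛɹɛ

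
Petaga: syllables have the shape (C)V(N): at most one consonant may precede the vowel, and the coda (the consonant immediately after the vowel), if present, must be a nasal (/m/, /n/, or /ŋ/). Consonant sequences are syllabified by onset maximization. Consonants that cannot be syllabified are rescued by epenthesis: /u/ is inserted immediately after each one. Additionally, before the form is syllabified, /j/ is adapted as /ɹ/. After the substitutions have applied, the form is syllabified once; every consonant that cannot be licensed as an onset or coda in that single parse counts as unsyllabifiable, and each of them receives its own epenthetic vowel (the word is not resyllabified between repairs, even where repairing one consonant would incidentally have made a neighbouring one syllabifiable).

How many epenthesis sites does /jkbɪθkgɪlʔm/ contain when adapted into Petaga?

After substitution the input is /ɹkbɪθkgɪlʔm/.
The unsyllabifiable consonants are /ɹ/, /k/, /θ/, /k/, /l/, /ʔ/, /m/; each receives one epenthetic vowel.

7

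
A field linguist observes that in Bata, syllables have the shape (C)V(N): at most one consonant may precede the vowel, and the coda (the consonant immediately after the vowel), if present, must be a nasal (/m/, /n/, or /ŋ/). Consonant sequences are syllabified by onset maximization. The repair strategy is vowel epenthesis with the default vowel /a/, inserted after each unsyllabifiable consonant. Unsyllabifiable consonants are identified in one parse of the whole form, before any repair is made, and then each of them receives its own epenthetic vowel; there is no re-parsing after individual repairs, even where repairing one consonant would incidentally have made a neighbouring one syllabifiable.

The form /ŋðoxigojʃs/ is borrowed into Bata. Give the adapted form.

ŋaðoxigojaʃasa

The consonants /ŋ/, /j/, /ʃ/, /s/ cannot be parsed into a legal (C)V(N) syllable (only a nasal (/m/, /n/, or /ŋ/) is licensed in coda position; onsets are limited to one consonant).
Inserting the epenthetic vowel yields /ŋ/ → /ŋa/, /j/ → /ja/, /ʃ/ → /ʃa/, /s/ → /sa/.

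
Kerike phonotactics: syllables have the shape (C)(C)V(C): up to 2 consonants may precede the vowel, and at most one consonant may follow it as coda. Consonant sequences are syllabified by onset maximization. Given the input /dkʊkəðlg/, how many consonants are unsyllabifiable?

2

Under (C)(C)V(C), the unsyllabifiable consonants are /l/, /g/ (at most one coda consonant is licensed; onsets may contain at most 2 consonants).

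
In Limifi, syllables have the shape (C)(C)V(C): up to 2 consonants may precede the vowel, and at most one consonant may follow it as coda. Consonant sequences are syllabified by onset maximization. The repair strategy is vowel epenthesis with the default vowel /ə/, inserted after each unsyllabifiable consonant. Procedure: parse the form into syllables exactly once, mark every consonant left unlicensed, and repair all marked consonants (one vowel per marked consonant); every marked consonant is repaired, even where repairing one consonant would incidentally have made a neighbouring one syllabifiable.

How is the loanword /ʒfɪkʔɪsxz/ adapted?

Under (C)(C)V(C), the unsyllabifiable consonants are /x/, /z/ (at most one coda consonant is licensed; onsets may contain at most 2 consonants).
Epenthesis after each stranded consonant: /x/ → /xə/, /z/ → /zə/.

ʒfɪkʔɪsxəzə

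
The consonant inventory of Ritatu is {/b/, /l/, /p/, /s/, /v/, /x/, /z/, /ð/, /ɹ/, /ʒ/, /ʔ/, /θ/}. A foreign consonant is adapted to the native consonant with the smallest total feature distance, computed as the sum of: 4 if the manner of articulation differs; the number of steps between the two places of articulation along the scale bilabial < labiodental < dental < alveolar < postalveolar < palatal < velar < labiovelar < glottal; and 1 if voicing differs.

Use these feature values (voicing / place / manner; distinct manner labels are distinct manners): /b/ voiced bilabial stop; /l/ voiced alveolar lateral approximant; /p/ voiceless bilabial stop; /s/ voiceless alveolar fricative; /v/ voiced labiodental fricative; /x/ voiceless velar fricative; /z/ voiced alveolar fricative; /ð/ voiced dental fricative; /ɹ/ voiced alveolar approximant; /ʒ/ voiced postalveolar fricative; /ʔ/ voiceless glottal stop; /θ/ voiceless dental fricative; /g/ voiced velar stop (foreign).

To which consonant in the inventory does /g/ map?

/ʔ/ is closest: same manner (stop), place distance 2 (velar→glottal), voicing differs (+1); total 3. Next closest is /x/ at distance 5.

ʔ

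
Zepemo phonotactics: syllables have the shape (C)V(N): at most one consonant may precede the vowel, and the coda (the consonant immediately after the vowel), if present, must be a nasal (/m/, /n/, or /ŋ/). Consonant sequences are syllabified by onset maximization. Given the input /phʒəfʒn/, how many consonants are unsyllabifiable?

The consonants /p/, /h/, /f/, /ʒ/, /n/ cannot be parsed into a legal (C)V(N) syllable (only a nasal (/m/, /n/, or /ŋ/) is licensed in coda position; onsets are limited to one consonant).

5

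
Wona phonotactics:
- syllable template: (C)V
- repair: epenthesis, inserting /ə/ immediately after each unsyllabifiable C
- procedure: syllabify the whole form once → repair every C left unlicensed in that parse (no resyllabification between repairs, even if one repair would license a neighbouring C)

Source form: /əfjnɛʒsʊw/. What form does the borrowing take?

The consonants /f/, /j/, /ʒ/, /w/ cannot be parsed into a legal (C)V syllable (no codas are permitted; onsets are limited to one consonant).
Each unlicensed consonant becomes the onset of a new syllable: /f/ → /fə/, /j/ → /jə/, /ʒ/ → /ʒə/, /w/ → /wə/.

əfəjənɛʒəsʊwə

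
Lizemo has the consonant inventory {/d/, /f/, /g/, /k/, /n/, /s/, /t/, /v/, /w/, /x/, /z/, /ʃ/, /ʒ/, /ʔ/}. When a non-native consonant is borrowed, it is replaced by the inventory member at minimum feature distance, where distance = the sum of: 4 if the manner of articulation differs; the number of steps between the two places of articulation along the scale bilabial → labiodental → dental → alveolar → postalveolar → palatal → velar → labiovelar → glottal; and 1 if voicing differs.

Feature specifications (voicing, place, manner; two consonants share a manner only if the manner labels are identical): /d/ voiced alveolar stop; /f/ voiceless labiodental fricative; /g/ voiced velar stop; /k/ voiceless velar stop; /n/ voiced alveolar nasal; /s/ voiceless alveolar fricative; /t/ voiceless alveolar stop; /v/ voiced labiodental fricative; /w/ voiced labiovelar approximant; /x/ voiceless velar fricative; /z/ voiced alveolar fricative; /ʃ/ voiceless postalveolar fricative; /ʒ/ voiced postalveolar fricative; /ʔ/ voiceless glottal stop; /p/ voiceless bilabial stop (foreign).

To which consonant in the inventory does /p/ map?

/t/ is closest: same manner (stop), place distance 3 (bilabial→alveolar), same voicing; total 3. Next closest is /d/ at distance 4.

t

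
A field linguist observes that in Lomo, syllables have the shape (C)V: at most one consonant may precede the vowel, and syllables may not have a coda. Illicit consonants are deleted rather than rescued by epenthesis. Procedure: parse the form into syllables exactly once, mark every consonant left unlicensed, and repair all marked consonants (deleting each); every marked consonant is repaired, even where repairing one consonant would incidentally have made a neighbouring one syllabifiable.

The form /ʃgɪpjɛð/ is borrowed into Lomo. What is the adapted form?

The consonants /ʃ/, /p/, /ð/ cannot be parsed into a legal (C)V syllable (no codas are permitted; onsets are limited to one consonant).
Each unlicensed consonant is deleted: /ʃ/, /p/, /ð/.

gɪjɛ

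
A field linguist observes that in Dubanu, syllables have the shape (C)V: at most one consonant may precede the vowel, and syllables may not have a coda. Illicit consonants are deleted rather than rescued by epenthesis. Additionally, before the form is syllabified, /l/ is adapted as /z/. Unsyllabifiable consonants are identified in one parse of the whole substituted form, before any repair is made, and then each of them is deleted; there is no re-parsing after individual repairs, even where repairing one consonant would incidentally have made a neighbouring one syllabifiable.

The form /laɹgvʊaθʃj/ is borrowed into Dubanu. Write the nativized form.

Substitution: /l/ → /z/, giving /zaɹgvʊaθʃj/.
Under (C)V, the unsyllabifiable consonants are /ɹ/, /g/, /θ/, /ʃ/, /j/ (no codas are permitted; onsets are limited to one consonant).
Deletion applies to /ɹ/, /g/, /θ/, /ʃ/, /j/.

zavʊa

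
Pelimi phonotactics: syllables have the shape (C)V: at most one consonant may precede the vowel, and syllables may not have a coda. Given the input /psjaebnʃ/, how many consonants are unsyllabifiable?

5

The consonants /p/, /s/, /b/, /n/, /ʃ/ cannot be parsed into a legal (C)V syllable (no codas are permitted; onsets are limited to one consonant).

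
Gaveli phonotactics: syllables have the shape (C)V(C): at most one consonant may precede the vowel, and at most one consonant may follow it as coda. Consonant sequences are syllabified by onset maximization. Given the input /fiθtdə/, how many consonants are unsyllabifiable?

1

Syllabifying with onset maximization leaves /t/ stranded (at most one coda consonant is licensed; onsets are limited to one consonant).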